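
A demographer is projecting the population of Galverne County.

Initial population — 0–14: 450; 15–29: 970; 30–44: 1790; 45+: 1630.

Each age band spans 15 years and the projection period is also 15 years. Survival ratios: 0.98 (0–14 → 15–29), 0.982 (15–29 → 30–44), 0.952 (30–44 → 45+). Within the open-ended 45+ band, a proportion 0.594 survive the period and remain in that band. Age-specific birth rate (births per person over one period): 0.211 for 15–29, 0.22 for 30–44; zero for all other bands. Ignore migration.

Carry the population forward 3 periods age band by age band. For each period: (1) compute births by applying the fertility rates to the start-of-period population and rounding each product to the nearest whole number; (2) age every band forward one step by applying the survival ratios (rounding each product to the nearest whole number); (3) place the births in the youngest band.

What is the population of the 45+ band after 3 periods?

Numbering the groups 1..4 from youngest to oldest:
Period 1:
Births: 970 × 0.211 = 205 ; 1790 × 0.22 = 394 ⇒ total 599
Group 2: 450 × 0.98 = 441
Group 3: 970 × 0.982 = 953
Group 4: 1790 × 0.952 + 1630 × 0.594 = 1704 + 968 = 2672
Population now: 0–14=599, 15–29=441, 30–44=953, 45+=2672
Period 2:
Births: 441 × 0.211 = 93 ; 953 × 0.22 = 210 ⇒ total 303
Group 2: 599 × 0.98 = 587
Group 3: 441 × 0.982 = 433
Group 4: 953 × 0.952 + 2672 × 0.594 = 907 + 1587 = 2494
Population now: 0–14=303, 15–29=587, 30–44=433, 45+=2494
Period 3:
Births: 587 × 0.211 = 124 ; 433 × 0.22 = 95 ⇒ total 219
Group 2: 303 × 0.98 = 297
Group 3: 587 × 0.982 = 576
Group 4: 433 × 0.952 + 2494 × 0.594 = 412 + 1481 = 1893
Population now: 0–14=219, 15–29=297, 30–44=576, 45+=1893

1893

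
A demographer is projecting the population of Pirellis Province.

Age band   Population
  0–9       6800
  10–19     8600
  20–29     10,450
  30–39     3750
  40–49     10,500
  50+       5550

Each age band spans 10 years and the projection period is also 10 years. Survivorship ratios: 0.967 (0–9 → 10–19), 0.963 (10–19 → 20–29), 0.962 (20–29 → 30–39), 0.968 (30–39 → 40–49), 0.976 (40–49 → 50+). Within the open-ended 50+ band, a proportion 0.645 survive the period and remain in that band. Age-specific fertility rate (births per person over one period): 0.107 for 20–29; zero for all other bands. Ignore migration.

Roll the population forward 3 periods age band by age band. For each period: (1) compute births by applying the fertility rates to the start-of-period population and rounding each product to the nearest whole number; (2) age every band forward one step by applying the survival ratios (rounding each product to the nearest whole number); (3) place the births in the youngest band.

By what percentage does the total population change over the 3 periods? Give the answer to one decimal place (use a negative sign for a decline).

[period 1]
Births: 10450 * 0.107 = 1118
10–19: 6800 * 0.967 = 6576
20–29: 8600 * 0.963 = 8282
30–39: 10450 * 0.962 = 10053
40–49: 3750 * 0.968 = 3630
50+: 10500 * 0.976 + 5550 * 0.645 = 10248 + 3580 = 13828
→ [1118, 6576, 8282, 10053, 3630, 13828]
[period 2]
Births: 8282 * 0.107 = 886
10–19: 1118 * 0.967 = 1081
20–29: 6576 * 0.963 = 6333
30–39: 8282 * 0.962 = 7967
40–49: 10053 * 0.968 = 9731
50+: 3630 * 0.976 + 13828 * 0.645 = 3543 + 8919 = 12462
→ [886, 1081, 6333, 7967, 9731, 12462]
[period 3]
Births: 6333 * 0.107 = 678
10–19: 886 * 0.967 = 857
20–29: 1081 * 0.963 = 1041
30–39: 6333 * 0.962 = 6092
40–49: 7967 * 0.968 = 7712
50+: 9731 * 0.976 + 12462 * 0.645 = 9497 + 8038 = 17535
→ [678, 857, 1041, 6092, 7712, 17535]
Total: 45650 → 33915; change = -11735; percentage change = -25.7%

-25.7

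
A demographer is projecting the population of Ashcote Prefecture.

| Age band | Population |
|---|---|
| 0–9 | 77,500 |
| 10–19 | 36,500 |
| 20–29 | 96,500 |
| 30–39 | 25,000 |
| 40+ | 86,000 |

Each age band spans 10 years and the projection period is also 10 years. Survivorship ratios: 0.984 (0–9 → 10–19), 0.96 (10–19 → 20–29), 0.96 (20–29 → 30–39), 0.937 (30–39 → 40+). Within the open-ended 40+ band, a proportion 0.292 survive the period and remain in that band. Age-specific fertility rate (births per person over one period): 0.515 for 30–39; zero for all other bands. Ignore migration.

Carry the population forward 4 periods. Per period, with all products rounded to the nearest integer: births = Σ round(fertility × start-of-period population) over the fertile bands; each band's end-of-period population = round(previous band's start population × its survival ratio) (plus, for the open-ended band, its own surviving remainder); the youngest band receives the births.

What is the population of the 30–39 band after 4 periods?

Period 1.
Births: 25000 * 0.515 = 12875
10–19: 77500 * 0.984 = 76260
20–29: 36500 * 0.96 = 35040
30–39: 96500 * 0.96 = 92640
40+: 25000 * 0.937 + 86000 * 0.292 = 23425 + 25112 = 48537
Population now: 0–9=12875, 10–19=76260, 20–29=35040, 30–39=92640, 40+=48537
Period 2.
Births: 92640 * 0.515 = 47710
10–19: 12875 * 0.984 = 12669
20–29: 76260 * 0.96 = 73210
30–39: 35040 * 0.96 = 33638
40+: 92640 * 0.937 + 48537 * 0.292 = 86804 + 14173 = 100977
Population now: 0–9=47710, 10–19=12669, 20–29=73210, 30–39=33638, 40+=100977
Period 3.
Births: 33638 * 0.515 = 17324
10–19: 47710 * 0.984 = 46947
20–29: 12669 * 0.96 = 12162
30–39: 73210 * 0.96 = 70282
40+: 33638 * 0.937 + 100977 * 0.292 = 31519 + 29485 = 61004
Population now: 0–9=17324, 10–19=46947, 20–29=12162, 30–39=70282, 40+=61004
Period 4.
Births: 70282 * 0.515 = 36195
10–19: 17324 * 0.984 = 17047
20–29: 46947 * 0.96 = 45069
30–39: 12162 * 0.96 = 11676
40+: 70282 * 0.937 + 61004 * 0.292 = 65854 + 17813 = 83667
Population now: 0–9=36195, 10–19=17047, 20–29=45069, 30–39=11676, 40+=83667

11676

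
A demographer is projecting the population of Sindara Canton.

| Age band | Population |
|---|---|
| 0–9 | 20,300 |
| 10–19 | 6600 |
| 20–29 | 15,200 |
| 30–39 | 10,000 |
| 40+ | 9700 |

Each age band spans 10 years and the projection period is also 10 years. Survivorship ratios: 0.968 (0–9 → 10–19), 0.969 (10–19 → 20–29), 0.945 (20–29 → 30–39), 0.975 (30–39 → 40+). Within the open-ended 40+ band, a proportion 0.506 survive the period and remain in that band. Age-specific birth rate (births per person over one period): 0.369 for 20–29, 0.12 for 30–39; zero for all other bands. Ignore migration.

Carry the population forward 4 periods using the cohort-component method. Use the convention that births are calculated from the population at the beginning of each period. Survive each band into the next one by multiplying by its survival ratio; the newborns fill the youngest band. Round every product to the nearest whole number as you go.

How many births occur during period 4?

— Period 1 —
Births: 15200 * 0.369 = 5609  |  10000 * 0.12 = 1200 ⇒ total 6809
10–19: 20300 * 0.968 = 19650
20–29: 6600 * 0.969 = 6395
30–39: 15200 * 0.945 = 14364
40+: 10000 * 0.975 + 9700 * 0.506 = 9750 + 4908 = 14658
→ [6809, 19650, 6395, 14364, 14658]
— Period 2 —
Births: 6395 * 0.369 = 2360  |  14364 * 0.12 = 1724 ⇒ total 4084
10–19: 6809 * 0.968 = 6591
20–29: 19650 * 0.969 = 19041
30–39: 6395 * 0.945 = 6043
40+: 14364 * 0.975 + 14658 * 0.506 = 14005 + 7417 = 21422
→ [4084, 6591, 19041, 6043, 21422]
— Period 3 —
Births: 19041 * 0.369 = 7026  |  6043 * 0.12 = 725 ⇒ total 7751
10–19: 4084 * 0.968 = 3953
20–29: 6591 * 0.969 = 6387
30–39: 19041 * 0.945 = 17994
40+: 6043 * 0.975 + 21422 * 0.506 = 5892 + 10840 = 16732
→ [7751, 3953, 6387, 17994, 16732]
— Period 4 —
Births: 6387 * 0.369 = 2357  |  17994 * 0.12 = 2159 ⇒ total 4516
10–19: 7751 * 0.968 = 7503
20–29: 3953 * 0.969 = 3830
30–39: 6387 * 0.945 = 6036
40+: 17994 * 0.975 + 16732 * 0.506 = 17544 + 8466 = 26010
→ [4516, 7503, 3830, 6036, 26010]

4516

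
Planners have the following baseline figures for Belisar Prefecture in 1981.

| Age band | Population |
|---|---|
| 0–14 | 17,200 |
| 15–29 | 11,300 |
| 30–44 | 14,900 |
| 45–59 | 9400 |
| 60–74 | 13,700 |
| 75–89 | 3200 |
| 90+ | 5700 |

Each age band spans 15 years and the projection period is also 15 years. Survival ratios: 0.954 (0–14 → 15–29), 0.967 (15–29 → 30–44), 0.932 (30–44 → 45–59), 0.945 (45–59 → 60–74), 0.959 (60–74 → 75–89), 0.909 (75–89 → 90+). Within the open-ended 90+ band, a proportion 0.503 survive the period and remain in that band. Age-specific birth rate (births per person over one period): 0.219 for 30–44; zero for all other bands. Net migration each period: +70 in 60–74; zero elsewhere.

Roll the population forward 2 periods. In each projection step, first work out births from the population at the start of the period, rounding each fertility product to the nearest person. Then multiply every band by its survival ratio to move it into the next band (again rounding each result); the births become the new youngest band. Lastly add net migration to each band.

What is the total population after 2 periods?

— Period 1 —
Births: 14900 × 0.219 = 3263
15–29: 17200 × 0.954 = 16409
30–44: 11300 × 0.967 = 10927
45–59: 14900 × 0.932 = 13887
60–74: 9400 × 0.945 = 8883
75–89: 13700 × 0.959 = 13138
90+: 3200 × 0.909 + 5700 × 0.503 = 2909 + 2867 = 5776
Net migration: 60–74 + 70 → 8953
End of period: [3263, 16409, 10927, 13887, 8953, 13138, 5776]
— Period 2 —
Births: 10927 × 0.219 = 2393
15–29: 3263 × 0.954 = 3113
30–44: 16409 × 0.967 = 15868
45–59: 10927 × 0.932 = 10184
60–74: 13887 × 0.945 = 13123
75–89: 8953 × 0.959 = 8586
90+: 13138 × 0.909 + 5776 × 0.503 = 11942 + 2905 = 14847
Net migration: 60–74 + 70 → 13193
End of period: [2393, 3113, 15868, 10184, 13193, 8586, 14847]
Total after period 2: 2393 + 3113 + 15868 + 10184 + 13193 + 8586 + 14847 = 68184

68184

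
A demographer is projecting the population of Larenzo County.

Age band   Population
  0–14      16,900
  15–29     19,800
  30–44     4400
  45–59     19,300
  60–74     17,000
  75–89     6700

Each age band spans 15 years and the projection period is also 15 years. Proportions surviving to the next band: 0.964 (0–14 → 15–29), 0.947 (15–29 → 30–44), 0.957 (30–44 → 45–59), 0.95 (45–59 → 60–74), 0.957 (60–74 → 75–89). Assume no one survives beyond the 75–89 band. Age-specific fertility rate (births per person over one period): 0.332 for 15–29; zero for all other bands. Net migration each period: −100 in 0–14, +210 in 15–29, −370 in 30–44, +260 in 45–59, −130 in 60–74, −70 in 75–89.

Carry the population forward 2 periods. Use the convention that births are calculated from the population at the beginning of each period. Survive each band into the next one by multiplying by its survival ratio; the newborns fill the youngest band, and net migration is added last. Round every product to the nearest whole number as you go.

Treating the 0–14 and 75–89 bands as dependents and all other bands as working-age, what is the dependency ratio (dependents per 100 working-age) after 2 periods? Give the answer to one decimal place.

(Groups numbered youngest = 1 to oldest = 6.)
[period 1]
Births: 19800 × 0.332 = 6574
Group 2: 16900 × 0.964 = 16292
Group 3: 19800 × 0.947 = 18751
Group 4: 4400 × 0.957 = 4211
Group 5: 19300 × 0.95 = 18335
Group 6: 17000 × 0.957 = 16269
Net migration: Group 1 − 100 → 6474; Group 2 + 210 → 16502; Group 3 − 370 → 18381; Group 4 + 260 → 4471; Group 5 − 130 → 18205; Group 6 − 70 → 16199
End of period: [6474, 16502, 18381, 4471, 18205, 16199]
[period 2]
Births: 16502 × 0.332 = 5479
Group 2: 6474 × 0.964 = 6241
Group 3: 16502 × 0.947 = 15627
Group 4: 18381 × 0.957 = 17591
Group 5: 4471 × 0.95 = 4247
Group 6: 18205 × 0.957 = 17422
Net migration: Group 1 − 100 → 5379; Group 2 + 210 → 6451; Group 3 − 370 → 15257; Group 4 + 260 → 17851; Group 5 − 130 → 4117; Group 6 − 70 → 17352
End of period: [5379, 6451, 15257, 17851, 4117, 17352]
Dependents (band 0–14 + band 75–89) = 5379 + 17352 = 22731; working-age = 43676; ratio = 22731/43676 × 100 = 52.0

52.0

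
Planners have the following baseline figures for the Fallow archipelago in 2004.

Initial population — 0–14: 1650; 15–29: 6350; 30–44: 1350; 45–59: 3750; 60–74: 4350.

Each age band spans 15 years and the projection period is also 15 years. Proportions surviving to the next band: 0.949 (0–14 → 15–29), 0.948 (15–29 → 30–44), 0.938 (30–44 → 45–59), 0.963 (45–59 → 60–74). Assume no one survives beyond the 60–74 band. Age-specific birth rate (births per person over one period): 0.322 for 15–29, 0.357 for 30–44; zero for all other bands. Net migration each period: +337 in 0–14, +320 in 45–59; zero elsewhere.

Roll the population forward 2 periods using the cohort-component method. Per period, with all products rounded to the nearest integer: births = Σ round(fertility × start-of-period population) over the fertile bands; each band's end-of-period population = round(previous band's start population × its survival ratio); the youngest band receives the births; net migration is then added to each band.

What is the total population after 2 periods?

14687

Numbering the groups 1..5 from youngest to oldest:
After projecting period 1:
Births: 6350 * 0.322 = 2045  |  1350 * 0.357 = 482 → 2527
Group 2: 1650 * 0.949 = 1566
Group 3: 6350 * 0.948 = 6020
Group 4: 1350 * 0.938 = 1266
Group 5: 3750 * 0.963 = 3611
Net migration: Group 1 + 337 → 2864; Group 4 + 320 → 1586
End of period: [2864, 1566, 6020, 1586, 3611]
After projecting period 2:
Births: 1566 * 0.322 = 504  |  6020 * 0.357 = 2149 → 2653
Group 2: 2864 * 0.949 = 2718
Group 3: 1566 * 0.948 = 1485
Group 4: 6020 * 0.938 = 5647
Group 5: 1586 * 0.963 = 1527
Net migration: Group 1 + 337 → 2990; Group 4 + 320 → 5967
End of period: [2990, 2718, 1485, 5967, 1527]
Total after period 2: 2990 + 2718 + 1485 + 5967 + 1527 = 14687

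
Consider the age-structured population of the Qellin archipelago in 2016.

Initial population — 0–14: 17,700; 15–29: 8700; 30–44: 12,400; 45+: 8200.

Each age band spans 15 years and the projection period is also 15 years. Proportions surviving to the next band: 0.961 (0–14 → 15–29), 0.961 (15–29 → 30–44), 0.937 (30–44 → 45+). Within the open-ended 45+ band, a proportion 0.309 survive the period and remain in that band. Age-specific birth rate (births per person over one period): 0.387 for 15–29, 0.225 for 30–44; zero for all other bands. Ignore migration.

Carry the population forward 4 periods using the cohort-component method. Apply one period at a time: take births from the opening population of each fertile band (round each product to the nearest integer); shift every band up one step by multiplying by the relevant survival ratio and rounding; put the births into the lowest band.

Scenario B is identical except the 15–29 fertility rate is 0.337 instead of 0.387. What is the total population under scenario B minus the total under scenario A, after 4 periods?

[period 1]
Births: 8700 * 0.387 = 3367, 12400 * 0.225 = 2790 → 6157
15–29: 17700 * 0.961 = 17010
30–44: 8700 * 0.961 = 8361
45+: 12400 * 0.937 + 8200 * 0.309 = 11619 + 2534 = 14153
Giving 6157 / 17010 / 8361 / 14153.
[period 2]
Births: 17010 * 0.387 = 6583, 8361 * 0.225 = 1881 → 8464
15–29: 6157 * 0.961 = 5917
30–44: 17010 * 0.961 = 16347
45+: 8361 * 0.937 + 14153 * 0.309 = 7834 + 4373 = 12207
Giving 8464 / 5917 / 16347 / 12207.
[period 3]
Births: 5917 * 0.387 = 2290, 16347 * 0.225 = 3678 → 5968
15–29: 8464 * 0.961 = 8134
30–44: 5917 * 0.961 = 5686
45+: 16347 * 0.937 + 12207 * 0.309 = 15317 + 3772 = 19089
Giving 5968 / 8134 / 5686 / 19089.
[period 4]
Births: 8134 * 0.387 = 3148, 5686 * 0.225 = 1279 → 4427
15–29: 5968 * 0.961 = 5735
30–44: 8134 * 0.961 = 7817
45+: 5686 * 0.937 + 19089 * 0.309 = 5328 + 5899 = 11227
Giving 4427 / 5735 / 7817 / 11227.
Scenario A total after 4 periods: 29206
Scenario B projection —
[period 1]
Births: 8700 * 0.337 = 2932, 12400 * 0.225 = 2790 → 5722
15–29: 17700 * 0.961 = 17010
30–44: 8700 * 0.961 = 8361
45+: 12400 * 0.937 + 8200 * 0.309 = 11619 + 2534 = 14153
Giving 5722 / 17010 / 8361 / 14153.
[period 2]
Births: 17010 * 0.337 = 5732, 8361 * 0.225 = 1881 → 7613
15–29: 5722 * 0.961 = 5499
30–44: 17010 * 0.961 = 16347
45+: 8361 * 0.937 + 14153 * 0.309 = 7834 + 4373 = 12207
Giving 7613 / 5499 / 16347 / 12207.
[period 3]
Births: 5499 * 0.337 = 1853, 16347 * 0.225 = 3678 → 5531
15–29: 7613 * 0.961 = 7316
30–44: 5499 * 0.961 = 5285
45+: 16347 * 0.937 + 12207 * 0.309 = 15317 + 3772 = 19089
Giving 5531 / 7316 / 5285 / 19089.
[period 4]
Births: 7316 * 0.337 = 2465, 5285 * 0.225 = 1189 → 3654
15–29: 5531 * 0.961 = 5315
30–44: 7316 * 0.961 = 7031
45+: 5285 * 0.937 + 19089 * 0.309 = 4952 + 5899 = 10851
Giving 3654 / 5315 / 7031 / 10851.
Scenario B total after 4 periods: 26851
Difference B − A = 26851 − 29206 = -2355

-2355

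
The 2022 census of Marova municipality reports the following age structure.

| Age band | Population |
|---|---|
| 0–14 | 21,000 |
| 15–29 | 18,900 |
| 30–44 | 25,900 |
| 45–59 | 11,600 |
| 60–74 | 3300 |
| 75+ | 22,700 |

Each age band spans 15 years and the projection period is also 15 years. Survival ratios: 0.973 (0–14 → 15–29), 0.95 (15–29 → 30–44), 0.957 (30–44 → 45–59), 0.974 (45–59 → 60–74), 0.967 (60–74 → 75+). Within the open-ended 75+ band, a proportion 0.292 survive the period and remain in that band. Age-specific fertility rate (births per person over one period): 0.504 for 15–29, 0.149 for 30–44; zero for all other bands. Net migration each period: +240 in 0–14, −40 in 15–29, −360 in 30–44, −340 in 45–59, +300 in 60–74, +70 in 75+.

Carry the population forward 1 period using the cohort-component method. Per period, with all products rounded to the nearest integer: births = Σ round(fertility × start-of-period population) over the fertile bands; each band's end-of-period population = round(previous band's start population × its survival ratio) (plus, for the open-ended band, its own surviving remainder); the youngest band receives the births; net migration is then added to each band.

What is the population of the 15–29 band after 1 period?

Let band 1 be 0–14 through band 6 = 75+.
[period 1]
Births: 18900 × 0.504 = 9526  |  25900 × 0.149 = 3859 ⇒ total 13385
Band 2: 21000 × 0.973 = 20433
Band 3: 18900 × 0.95 = 17955
Band 4: 25900 × 0.957 = 24786
Band 5: 11600 × 0.974 = 11298
Band 6: 3300 × 0.967 + 22700 × 0.292 = 3191 + 6628 = 9819
Net migration: Band 1 + 240 → 13625; Band 2 − 40 → 20393; Band 3 − 360 → 17595; Band 4 − 340 → 24446; Band 5 + 300 → 11598; Band 6 + 70 → 9889
End of period: [13625, 20393, 17595, 24446, 11598, 9889]

20393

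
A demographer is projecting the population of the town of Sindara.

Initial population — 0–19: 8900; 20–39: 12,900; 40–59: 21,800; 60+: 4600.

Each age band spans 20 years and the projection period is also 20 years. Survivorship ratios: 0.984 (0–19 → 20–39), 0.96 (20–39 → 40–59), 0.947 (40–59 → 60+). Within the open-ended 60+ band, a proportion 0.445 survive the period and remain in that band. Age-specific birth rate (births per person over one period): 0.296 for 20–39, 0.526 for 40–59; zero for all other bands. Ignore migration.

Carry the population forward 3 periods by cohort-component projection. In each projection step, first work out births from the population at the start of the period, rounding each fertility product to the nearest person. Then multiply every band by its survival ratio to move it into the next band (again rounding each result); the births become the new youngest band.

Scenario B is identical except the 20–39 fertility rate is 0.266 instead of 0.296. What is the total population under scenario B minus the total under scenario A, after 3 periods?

Period 1.
Births: 12900 × 0.296 = 3818  |  21800 × 0.526 = 11467 — total 15285
20–39: 8900 × 0.984 = 8758
40–59: 12900 × 0.96 = 12384
60+: 21800 × 0.947 + 4600 × 0.445 = 20645 + 2047 = 22692
→ [15285, 8758, 12384, 22692]
Period 2.
Births: 8758 × 0.296 = 2592  |  12384 × 0.526 = 6514 — total 9106
20–39: 15285 × 0.984 = 15040
40–59: 8758 × 0.96 = 8408
60+: 12384 × 0.947 + 22692 × 0.445 = 11728 + 10098 = 21826
→ [9106, 15040, 8408, 21826]
Period 3.
Births: 15040 × 0.296 = 4452  |  8408 × 0.526 = 4423 — total 8875
20–39: 9106 × 0.984 = 8960
40–59: 15040 × 0.96 = 14438
60+: 8408 × 0.947 + 21826 × 0.445 = 7962 + 9713 = 17675
→ [8875, 8960, 14438, 17675]
Scenario A total after 3 periods: 49948
Scenario B projection —
Period 1.
Births: 12900 × 0.266 = 3431  |  21800 × 0.526 = 11467 — total 14898
20–39: 8900 × 0.984 = 8758
40–59: 12900 × 0.96 = 12384
60+: 21800 × 0.947 + 4600 × 0.445 = 20645 + 2047 = 22692
→ [14898, 8758, 12384, 22692]
Period 2.
Births: 8758 × 0.266 = 2330  |  12384 × 0.526 = 6514 — total 8844
20–39: 14898 × 0.984 = 14660
40–59: 8758 × 0.96 = 8408
60+: 12384 × 0.947 + 22692 × 0.445 = 11728 + 10098 = 21826
→ [8844, 14660, 8408, 21826]
Period 3.
Births: 14660 × 0.266 = 3900  |  8408 × 0.526 = 4423 — total 8323
20–39: 8844 × 0.984 = 8702
40–59: 14660 × 0.96 = 14074
60+: 8408 × 0.947 + 21826 × 0.445 = 7962 + 9713 = 17675
→ [8323, 8702, 14074, 17675]
Scenario B total after 3 periods: 48774
Difference B − A = 48774 − 49948 = -1174

-1174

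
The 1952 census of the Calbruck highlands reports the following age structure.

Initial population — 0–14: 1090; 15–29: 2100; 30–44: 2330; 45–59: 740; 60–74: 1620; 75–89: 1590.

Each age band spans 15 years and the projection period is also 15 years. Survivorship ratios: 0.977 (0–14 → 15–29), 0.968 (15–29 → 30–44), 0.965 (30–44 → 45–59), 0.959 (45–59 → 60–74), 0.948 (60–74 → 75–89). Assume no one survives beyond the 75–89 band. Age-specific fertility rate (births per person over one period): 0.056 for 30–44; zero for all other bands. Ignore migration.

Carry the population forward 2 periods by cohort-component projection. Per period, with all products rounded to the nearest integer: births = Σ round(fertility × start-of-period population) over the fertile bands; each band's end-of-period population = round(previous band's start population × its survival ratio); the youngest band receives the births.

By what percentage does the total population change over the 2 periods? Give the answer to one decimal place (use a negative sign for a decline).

-36.0

Period 1:
Births: 2330 * 0.056 = 130
15–29: 1090 * 0.977 = 1065
30–44: 2100 * 0.968 = 2033
45–59: 2330 * 0.965 = 2248
60–74: 740 * 0.959 = 710
75–89: 1620 * 0.948 = 1536
→ [130, 1065, 2033, 2248, 710, 1536]
Period 2:
Births: 2033 * 0.056 = 114
15–29: 130 * 0.977 = 127
30–44: 1065 * 0.968 = 1031
45–59: 2033 * 0.965 = 1962
60–74: 2248 * 0.959 = 2156
75–89: 710 * 0.948 = 673
→ [114, 127, 1031, 1962, 2156, 673]
Total: 9470 → 6063; change = -3407; percentage change = -36.0%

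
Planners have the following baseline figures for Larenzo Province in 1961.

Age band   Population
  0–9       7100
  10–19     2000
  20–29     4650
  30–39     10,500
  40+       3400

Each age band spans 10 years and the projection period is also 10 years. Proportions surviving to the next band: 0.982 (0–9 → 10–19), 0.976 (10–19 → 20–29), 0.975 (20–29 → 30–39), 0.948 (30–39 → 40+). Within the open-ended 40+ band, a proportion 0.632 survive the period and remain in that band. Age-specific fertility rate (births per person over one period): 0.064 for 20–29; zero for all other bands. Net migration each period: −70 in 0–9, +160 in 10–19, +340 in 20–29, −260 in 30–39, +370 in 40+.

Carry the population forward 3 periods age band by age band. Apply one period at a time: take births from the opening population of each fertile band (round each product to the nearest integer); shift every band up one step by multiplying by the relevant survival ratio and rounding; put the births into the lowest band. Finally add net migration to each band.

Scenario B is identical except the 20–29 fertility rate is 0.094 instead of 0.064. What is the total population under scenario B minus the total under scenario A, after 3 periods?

Call the groups 1 to 5, youngest first.
— Period 1 —
Births: 4650 × 0.064 = 298
Group 2: 7100 × 0.982 = 6972
Group 3: 2000 × 0.976 = 1952
Group 4: 4650 × 0.975 = 4534
Group 5: 10500 × 0.948 + 3400 × 0.632 = 9954 + 2149 = 12103
Net migration: Group 1 − 70 → 228; Group 2 + 160 → 7132; Group 3 + 340 → 2292; Group 4 − 260 → 4274; Group 5 + 370 → 12473
Giving 228 / 7132 / 2292 / 4274 / 12473.
— Period 2 —
Births: 2292 × 0.064 = 147
Group 2: 228 × 0.982 = 224
Group 3: 7132 × 0.976 = 6961
Group 4: 2292 × 0.975 = 2235
Group 5: 4274 × 0.948 + 12473 × 0.632 = 4052 + 7883 = 11935
Net migration: Group 1 − 70 → 77; Group 2 + 160 → 384; Group 3 + 340 → 7301; Group 4 − 260 → 1975; Group 5 + 370 → 12305
Giving 77 / 384 / 7301 / 1975 / 12305.
— Period 3 —
Births: 7301 × 0.064 = 467
Group 2: 77 × 0.982 = 76
Group 3: 384 × 0.976 = 375
Group 4: 7301 × 0.975 = 7118
Group 5: 1975 × 0.948 + 12305 × 0.632 = 1872 + 7777 = 9649
Net migration: Group 1 − 70 → 397; Group 2 + 160 → 236; Group 3 + 340 → 715; Group 4 − 260 → 6858; Group 5 + 370 → 10019
Giving 397 / 236 / 715 / 6858 / 10019.
Scenario A total after 3 periods: 18225
Scenario B projection —
— Period 1 —
Births: 4650 × 0.094 = 437
Group 2: 7100 × 0.982 = 6972
Group 3: 2000 × 0.976 = 1952
Group 4: 4650 × 0.975 = 4534
Group 5: 10500 × 0.948 + 3400 × 0.632 = 9954 + 2149 = 12103
Net migration: Group 1 − 70 → 367; Group 2 + 160 → 7132; Group 3 + 340 → 2292; Group 4 − 260 → 4274; Group 5 + 370 → 12473
Giving 367 / 7132 / 2292 / 4274 / 12473.
— Period 2 —
Births: 2292 × 0.094 = 215
Group 2: 367 × 0.982 = 360
Group 3: 7132 × 0.976 = 6961
Group 4: 2292 × 0.975 = 2235
Group 5: 4274 × 0.948 + 12473 × 0.632 = 4052 + 7883 = 11935
Net migration: Group 1 − 70 → 145; Group 2 + 160 → 520; Group 3 + 340 → 7301; Group 4 − 260 → 1975; Group 5 + 370 → 12305
Giving 145 / 520 / 7301 / 1975 / 12305.
— Period 3 —
Births: 7301 × 0.094 = 686
Group 2: 145 × 0.982 = 142
Group 3: 520 × 0.976 = 508
Group 4: 7301 × 0.975 = 7118
Group 5: 1975 × 0.948 + 12305 × 0.632 = 1872 + 7777 = 9649
Net migration: Group 1 − 70 → 616; Group 2 + 160 → 302; Group 3 + 340 → 848; Group 4 − 260 → 6858; Group 5 + 370 → 10019
Giving 616 / 302 / 848 / 6858 / 10019.
Scenario B total after 3 periods: 18643
Difference B − A = 18643 − 18225 = 418

418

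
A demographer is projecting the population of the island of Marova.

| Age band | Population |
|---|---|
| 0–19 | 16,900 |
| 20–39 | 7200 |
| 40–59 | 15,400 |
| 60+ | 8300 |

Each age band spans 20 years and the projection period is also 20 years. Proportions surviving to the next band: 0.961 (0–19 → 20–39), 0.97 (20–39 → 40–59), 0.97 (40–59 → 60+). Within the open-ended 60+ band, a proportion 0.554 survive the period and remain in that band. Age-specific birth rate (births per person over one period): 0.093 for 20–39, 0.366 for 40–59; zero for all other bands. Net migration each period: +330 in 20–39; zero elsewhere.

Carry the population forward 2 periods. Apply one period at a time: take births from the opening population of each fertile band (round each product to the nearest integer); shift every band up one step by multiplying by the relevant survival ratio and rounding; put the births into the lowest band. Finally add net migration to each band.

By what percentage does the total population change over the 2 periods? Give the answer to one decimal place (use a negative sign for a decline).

-7.6

Let band 1 be 0–19 through band 4 = 60+.
[period 1]
Births: 7200 × 0.093 = 670 ; 15400 × 0.366 = 5636 ⇒ total 6306
Band 2: 16900 × 0.961 = 16241
Band 3: 7200 × 0.97 = 6984
Band 4: 15400 × 0.97 + 8300 × 0.554 = 14938 + 4598 = 19536
Net migration: Band 2 + 330 → 16571
Population now: 0–19=6306, 20–39=16571, 40–59=6984, 60+=19536
[period 2]
Births: 16571 × 0.093 = 1541 ; 6984 × 0.366 = 2556 ⇒ total 4097
Band 2: 6306 × 0.961 = 6060
Band 3: 16571 × 0.97 = 16074
Band 4: 6984 × 0.97 + 19536 × 0.554 = 6774 + 10823 = 17597
Net migration: Band 2 + 330 → 6390
Population now: 0–19=4097, 20–39=6390, 40–59=16074, 60+=17597
Total: 47800 → 44158; change = -3642; percentage change = -7.6%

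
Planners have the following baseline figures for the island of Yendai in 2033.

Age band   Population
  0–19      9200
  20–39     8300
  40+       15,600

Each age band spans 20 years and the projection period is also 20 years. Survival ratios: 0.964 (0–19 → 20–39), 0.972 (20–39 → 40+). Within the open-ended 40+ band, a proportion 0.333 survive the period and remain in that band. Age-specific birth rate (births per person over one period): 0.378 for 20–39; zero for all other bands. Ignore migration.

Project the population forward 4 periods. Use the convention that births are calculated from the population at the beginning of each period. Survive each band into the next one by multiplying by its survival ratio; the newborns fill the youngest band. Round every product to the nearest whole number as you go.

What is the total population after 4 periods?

[period 1]
Births: 8300 * 0.378 = 3137
20–39: 9200 * 0.964 = 8869
40+: 8300 * 0.972 + 15600 * 0.333 = 8068 + 5195 = 13263
→ [3137, 8869, 13263]
[period 2]
Births: 8869 * 0.378 = 3352
20–39: 3137 * 0.964 = 3024
40+: 8869 * 0.972 + 13263 * 0.333 = 8621 + 4417 = 13038
→ [3352, 3024, 13038]
[period 3]
Births: 3024 * 0.378 = 1143
20–39: 3352 * 0.964 = 3231
40+: 3024 * 0.972 + 13038 * 0.333 = 2939 + 4342 = 7281
→ [1143, 3231, 7281]
[period 4]
Births: 3231 * 0.378 = 1221
20–39: 1143 * 0.964 = 1102
40+: 3231 * 0.972 + 7281 * 0.333 = 3141 + 2425 = 5566
→ [1221, 1102, 5566]
Total after period 4: 1221 + 1102 + 5566 = 7889

7889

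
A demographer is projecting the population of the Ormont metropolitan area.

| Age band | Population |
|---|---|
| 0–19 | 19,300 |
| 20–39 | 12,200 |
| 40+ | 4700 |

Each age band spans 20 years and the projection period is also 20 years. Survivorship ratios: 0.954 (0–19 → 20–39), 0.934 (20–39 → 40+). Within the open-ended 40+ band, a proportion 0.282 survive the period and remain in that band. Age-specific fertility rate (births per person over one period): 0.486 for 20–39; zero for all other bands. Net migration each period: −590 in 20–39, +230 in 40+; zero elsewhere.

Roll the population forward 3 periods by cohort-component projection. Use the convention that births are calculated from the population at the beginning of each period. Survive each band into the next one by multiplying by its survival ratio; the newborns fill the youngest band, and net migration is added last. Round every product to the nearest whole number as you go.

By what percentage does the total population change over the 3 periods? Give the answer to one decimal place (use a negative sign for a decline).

-42.3

Period 1.
Births: 12200 × 0.486 = 5929
20–39: 19300 × 0.954 = 18412
40+: 12200 × 0.934 + 4700 × 0.282 = 11395 + 1325 = 12720
Net migration: 20–39 − 590 → 17822; 40+ + 230 → 12950
Giving 5929 / 17822 / 12950.
Period 2.
Births: 17822 × 0.486 = 8661
20–39: 5929 × 0.954 = 5656
40+: 17822 × 0.934 + 12950 × 0.282 = 16646 + 3652 = 20298
Net migration: 20–39 − 590 → 5066; 40+ + 230 → 20528
Giving 8661 / 5066 / 20528.
Period 3.
Births: 5066 × 0.486 = 2462
20–39: 8661 × 0.954 = 8263
40+: 5066 × 0.934 + 20528 × 0.282 = 4732 + 5789 = 10521
Net migration: 20–39 − 590 → 7673; 40+ + 230 → 10751
Giving 2462 / 7673 / 10751.
Total: 36200 → 20886; change = -15314; percentage change = -42.3%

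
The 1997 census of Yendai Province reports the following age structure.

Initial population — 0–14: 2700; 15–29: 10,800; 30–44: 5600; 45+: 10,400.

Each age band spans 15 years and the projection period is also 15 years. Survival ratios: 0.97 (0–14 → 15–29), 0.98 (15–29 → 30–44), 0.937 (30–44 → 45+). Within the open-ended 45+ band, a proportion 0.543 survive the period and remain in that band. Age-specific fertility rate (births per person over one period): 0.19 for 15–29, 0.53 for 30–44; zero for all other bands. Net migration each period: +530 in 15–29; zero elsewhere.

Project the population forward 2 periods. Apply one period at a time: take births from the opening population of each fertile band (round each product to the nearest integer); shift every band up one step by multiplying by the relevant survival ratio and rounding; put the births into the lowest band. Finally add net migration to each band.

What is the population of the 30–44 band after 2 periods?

3086

Period 1.
Births: 10800 * 0.19 = 2052 ; 5600 * 0.53 = 2968 ⇒ total 5020
15–29: 2700 * 0.97 = 2619
30–44: 10800 * 0.98 = 10584
45+: 5600 * 0.937 + 10400 * 0.543 = 5247 + 5647 = 10894
Net migration: 15–29 + 530 → 3149
End of period: [5020, 3149, 10584, 10894]
Period 2.
Births: 3149 * 0.19 = 598 ; 10584 * 0.53 = 5610 ⇒ total 6208
15–29: 5020 * 0.97 = 4869
30–44: 3149 * 0.98 = 3086
45+: 10584 * 0.937 + 10894 * 0.543 = 9917 + 5915 = 15832
Net migration: 15–29 + 530 → 5399
End of period: [6208, 5399, 3086, 15832]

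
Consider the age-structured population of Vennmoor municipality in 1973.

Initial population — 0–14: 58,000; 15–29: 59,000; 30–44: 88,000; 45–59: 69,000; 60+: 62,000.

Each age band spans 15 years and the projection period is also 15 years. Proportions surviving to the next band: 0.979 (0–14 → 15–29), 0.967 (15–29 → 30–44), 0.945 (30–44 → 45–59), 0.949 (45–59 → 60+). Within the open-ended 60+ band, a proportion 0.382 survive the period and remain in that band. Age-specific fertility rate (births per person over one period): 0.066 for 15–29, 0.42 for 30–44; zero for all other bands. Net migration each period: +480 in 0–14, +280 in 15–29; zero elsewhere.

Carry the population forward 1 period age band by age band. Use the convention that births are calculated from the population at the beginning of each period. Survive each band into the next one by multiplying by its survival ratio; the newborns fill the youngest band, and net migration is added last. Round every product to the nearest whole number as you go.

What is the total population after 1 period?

327774

After projecting period 1:
Births: 59000 × 0.066 = 3894 ; 88000 × 0.42 = 36960 — total 40854
15–29: 58000 × 0.979 = 56782
30–44: 59000 × 0.967 = 57053
45–59: 88000 × 0.945 = 83160
60+: 69000 × 0.949 + 62000 × 0.382 = 65481 + 23684 = 89165
Net migration: 0–14 + 480 → 41334; 15–29 + 280 → 57062
Giving 41334 / 57062 / 57053 / 83160 / 89165.
Total after period 1: 41334 + 57062 + 57053 + 83160 + 89165 = 327774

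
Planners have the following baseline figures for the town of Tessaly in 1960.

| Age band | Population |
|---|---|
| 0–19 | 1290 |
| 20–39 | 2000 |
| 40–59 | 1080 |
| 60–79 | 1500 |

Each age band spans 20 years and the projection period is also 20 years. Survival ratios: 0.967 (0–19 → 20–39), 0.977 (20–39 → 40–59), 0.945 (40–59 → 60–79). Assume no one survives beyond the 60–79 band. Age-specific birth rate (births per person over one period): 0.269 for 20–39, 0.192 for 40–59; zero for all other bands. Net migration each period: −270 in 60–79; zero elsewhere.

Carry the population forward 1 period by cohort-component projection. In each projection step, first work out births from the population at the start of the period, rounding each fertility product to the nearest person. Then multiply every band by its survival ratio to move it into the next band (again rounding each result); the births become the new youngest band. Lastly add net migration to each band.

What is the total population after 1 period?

Let band 1 be 0–19 through band 4 = 60–79.
Period 1.
Births: 2000 * 0.269 = 538 ; 1080 * 0.192 = 207 — total 745
Band 2: 1290 * 0.967 = 1247
Band 3: 2000 * 0.977 = 1954
Band 4: 1080 * 0.945 = 1021
Net migration: Band 4 − 270 → 751
→ [745, 1247, 1954, 751]
Total after period 1: 745 + 1247 + 1954 + 751 = 4697

4697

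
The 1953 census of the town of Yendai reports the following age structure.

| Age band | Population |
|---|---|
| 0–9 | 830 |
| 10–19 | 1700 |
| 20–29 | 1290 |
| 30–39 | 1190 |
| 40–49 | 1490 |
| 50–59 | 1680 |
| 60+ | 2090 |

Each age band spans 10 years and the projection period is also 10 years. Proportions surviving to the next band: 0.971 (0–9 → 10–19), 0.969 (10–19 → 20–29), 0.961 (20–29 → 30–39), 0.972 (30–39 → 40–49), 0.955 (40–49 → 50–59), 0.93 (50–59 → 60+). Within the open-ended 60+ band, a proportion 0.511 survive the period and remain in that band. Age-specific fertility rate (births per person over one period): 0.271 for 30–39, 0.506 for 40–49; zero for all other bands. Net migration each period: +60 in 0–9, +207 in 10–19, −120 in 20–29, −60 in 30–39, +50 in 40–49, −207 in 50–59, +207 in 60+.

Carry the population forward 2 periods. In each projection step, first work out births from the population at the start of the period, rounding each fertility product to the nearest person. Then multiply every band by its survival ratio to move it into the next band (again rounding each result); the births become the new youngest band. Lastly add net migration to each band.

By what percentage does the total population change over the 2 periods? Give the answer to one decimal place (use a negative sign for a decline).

-7.5

Numbering the bands 1..7 from youngest to oldest:
Period 1:
Births: 1190 * 0.271 = 322  |  1490 * 0.506 = 754 → total 1076
Band 2: 830 * 0.971 = 806
Band 3: 1700 * 0.969 = 1647
Band 4: 1290 * 0.961 = 1240
Band 5: 1190 * 0.972 = 1157
Band 6: 1490 * 0.955 = 1423
Band 7: 1680 * 0.93 + 2090 * 0.511 = 1562 + 1068 = 2630
Net migration: Band 1 + 60 → 1136; Band 2 + 207 → 1013; Band 3 − 120 → 1527; Band 4 − 60 → 1180; Band 5 + 50 → 1207; Band 6 − 207 → 1216; Band 7 + 207 → 2837
Giving 1136 / 1013 / 1527 / 1180 / 1207 / 1216 / 2837.
Period 2:
Births: 1180 * 0.271 = 320  |  1207 * 0.506 = 611 → total 931
Band 2: 1136 * 0.971 = 1103
Band 3: 1013 * 0.969 = 982
Band 4: 1527 * 0.961 = 1467
Band 5: 1180 * 0.972 = 1147
Band 6: 1207 * 0.955 = 1153
Band 7: 1216 * 0.93 + 2837 * 0.511 = 1131 + 1450 = 2581
Net migration: Band 1 + 60 → 991; Band 2 + 207 → 1310; Band 3 − 120 → 862; Band 4 − 60 → 1407; Band 5 + 50 → 1197; Band 6 − 207 → 946; Band 7 + 207 → 2788
Giving 991 / 1310 / 862 / 1407 / 1197 / 946 / 2788.
Total: 10270 → 9501; change = -769; percentage change = -7.5%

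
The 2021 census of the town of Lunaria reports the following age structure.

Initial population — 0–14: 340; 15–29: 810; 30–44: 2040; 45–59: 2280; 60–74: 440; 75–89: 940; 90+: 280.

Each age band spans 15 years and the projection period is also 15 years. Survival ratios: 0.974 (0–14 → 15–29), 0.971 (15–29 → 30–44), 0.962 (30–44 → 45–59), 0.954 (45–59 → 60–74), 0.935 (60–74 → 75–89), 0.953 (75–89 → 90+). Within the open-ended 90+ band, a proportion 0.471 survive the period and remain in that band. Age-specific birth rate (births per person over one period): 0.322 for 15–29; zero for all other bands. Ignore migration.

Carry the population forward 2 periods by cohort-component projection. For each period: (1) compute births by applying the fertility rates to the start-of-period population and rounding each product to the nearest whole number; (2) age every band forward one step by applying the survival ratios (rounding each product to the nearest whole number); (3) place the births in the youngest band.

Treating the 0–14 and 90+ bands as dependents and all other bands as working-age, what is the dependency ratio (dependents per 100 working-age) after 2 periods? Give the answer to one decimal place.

[period 1]
Births: 810 * 0.322 = 261
15–29: 340 * 0.974 = 331
30–44: 810 * 0.971 = 787
45–59: 2040 * 0.962 = 1962
60–74: 2280 * 0.954 = 2175
75–89: 440 * 0.935 = 411
90+: 940 * 0.953 + 280 * 0.471 = 896 + 132 = 1028
End of period: [261, 331, 787, 1962, 2175, 411, 1028]
[period 2]
Births: 331 * 0.322 = 107
15–29: 261 * 0.974 = 254
30–44: 331 * 0.971 = 321
45–59: 787 * 0.962 = 757
60–74: 1962 * 0.954 = 1872
75–89: 2175 * 0.935 = 2034
90+: 411 * 0.953 + 1028 * 0.471 = 392 + 484 = 876
End of period: [107, 254, 321, 757, 1872, 2034, 876]
Dependents (band 0–14 + band 90+) = 107 + 876 = 983; working-age = 5238; ratio = 983/5238 × 100 = 18.8

18.8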